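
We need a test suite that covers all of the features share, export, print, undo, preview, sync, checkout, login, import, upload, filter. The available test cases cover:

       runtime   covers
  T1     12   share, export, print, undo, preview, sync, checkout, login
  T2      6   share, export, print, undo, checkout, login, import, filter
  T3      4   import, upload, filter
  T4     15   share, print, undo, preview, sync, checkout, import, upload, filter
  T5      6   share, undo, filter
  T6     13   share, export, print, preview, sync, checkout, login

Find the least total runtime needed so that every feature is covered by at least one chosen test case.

T1, T3 cover every feature at runtime 12 + 4 = 16.
Any cover uses at least 2 test cases; among all covering selections none totals below 16.

16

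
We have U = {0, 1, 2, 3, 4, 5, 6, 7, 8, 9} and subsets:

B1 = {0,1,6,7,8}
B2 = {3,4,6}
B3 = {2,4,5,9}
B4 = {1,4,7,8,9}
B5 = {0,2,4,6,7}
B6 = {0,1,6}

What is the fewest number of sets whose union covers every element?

3

B1, B2, B3 together cover {0, 1, 2, 3, 4, 5, 6, 7, 8, 9} — every element.
No 2 of the 6 sets cover everything (all 15 pairs fall short), so 3 is minimum.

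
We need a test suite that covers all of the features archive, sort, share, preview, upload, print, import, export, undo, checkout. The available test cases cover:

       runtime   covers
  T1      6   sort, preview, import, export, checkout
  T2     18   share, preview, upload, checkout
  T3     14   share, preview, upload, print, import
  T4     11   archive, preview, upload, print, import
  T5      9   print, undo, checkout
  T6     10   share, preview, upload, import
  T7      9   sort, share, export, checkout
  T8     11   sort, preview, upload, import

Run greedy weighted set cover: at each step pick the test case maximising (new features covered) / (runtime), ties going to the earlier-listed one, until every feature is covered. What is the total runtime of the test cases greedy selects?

35

Pick 1: T1 adds 5 new (sort, preview, import, export, checkout) at runtime 6 (ratio 5/6).
Pick 2: T4 adds 3 new (archive, upload, print) at runtime 11 (ratio 3/11).
Pick 3: T5 adds 1 new (undo) at runtime 9 (ratio 1/9).
Pick 4: T7 adds 1 new (share) at runtime 9 (ratio 1/9).
Greedy total runtime: 6 + 11 + 9 + 9 = 35. (The true optimum is 29, so greedy overshoots here.)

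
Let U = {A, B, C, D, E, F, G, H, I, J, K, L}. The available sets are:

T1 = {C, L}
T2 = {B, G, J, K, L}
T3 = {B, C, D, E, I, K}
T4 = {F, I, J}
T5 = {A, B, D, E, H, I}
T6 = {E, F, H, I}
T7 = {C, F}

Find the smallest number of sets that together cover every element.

3

T2, T5, T7 together cover {A, B, C, D, E, F, G, H, I, J, K, L} — every element.
No 2 of the 7 sets cover everything (all 21 pairs fall short), so 3 is minimum.
Greedy (largest uncovered first) would take T3, T2, T5, T4 — 4 sets — but 3 suffice.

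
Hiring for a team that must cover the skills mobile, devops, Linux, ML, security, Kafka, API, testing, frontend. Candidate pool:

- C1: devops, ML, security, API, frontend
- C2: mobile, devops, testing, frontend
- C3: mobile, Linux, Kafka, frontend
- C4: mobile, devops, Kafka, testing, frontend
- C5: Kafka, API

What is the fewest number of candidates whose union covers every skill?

3

C1, C2, C3 together cover {mobile, devops, Linux, ML, security, Kafka, API, testing, frontend} — every skill.
No 2 of the 5 candidates cover everything (all 10 pairs fall short), so 3 is minimum.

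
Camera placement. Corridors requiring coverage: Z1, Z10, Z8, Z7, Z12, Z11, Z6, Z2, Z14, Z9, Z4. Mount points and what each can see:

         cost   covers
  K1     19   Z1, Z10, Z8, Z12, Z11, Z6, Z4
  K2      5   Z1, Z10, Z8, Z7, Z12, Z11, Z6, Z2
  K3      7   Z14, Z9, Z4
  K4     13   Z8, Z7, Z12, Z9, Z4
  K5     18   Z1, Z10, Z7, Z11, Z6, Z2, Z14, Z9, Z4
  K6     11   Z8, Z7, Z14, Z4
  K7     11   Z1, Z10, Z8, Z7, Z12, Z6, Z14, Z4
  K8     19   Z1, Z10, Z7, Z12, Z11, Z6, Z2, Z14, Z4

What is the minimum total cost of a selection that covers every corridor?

K2, K3 cover every corridor at cost 5 + 7 = 12.
Any cover uses at least 2 camera mounts; among all covering selections none totals below 12.

12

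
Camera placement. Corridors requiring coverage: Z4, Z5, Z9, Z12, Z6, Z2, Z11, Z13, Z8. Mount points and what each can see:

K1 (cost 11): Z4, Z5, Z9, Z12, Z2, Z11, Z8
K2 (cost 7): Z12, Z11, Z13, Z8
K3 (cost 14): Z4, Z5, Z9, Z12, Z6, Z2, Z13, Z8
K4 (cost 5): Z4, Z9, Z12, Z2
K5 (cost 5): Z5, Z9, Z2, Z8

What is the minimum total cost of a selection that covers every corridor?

21

K2, K3 cover every corridor at cost 7 + 14 = 21.
Any cover uses at least 2 camera mounts; among all covering selections none totals below 21.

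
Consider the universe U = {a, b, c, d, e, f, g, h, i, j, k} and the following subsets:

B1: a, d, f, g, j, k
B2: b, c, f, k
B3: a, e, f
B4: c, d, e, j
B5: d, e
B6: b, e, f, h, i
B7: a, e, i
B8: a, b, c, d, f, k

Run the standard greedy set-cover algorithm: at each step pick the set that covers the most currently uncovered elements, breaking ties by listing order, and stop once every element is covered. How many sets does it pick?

3

Pick 1: B1 covers 6 new elements (a, d, f, g, j, k).
Pick 2: B6 covers 4 new elements (b, e, h, i).
Pick 3: B2 covers 1 new elements (c).
Greedy uses 3 sets.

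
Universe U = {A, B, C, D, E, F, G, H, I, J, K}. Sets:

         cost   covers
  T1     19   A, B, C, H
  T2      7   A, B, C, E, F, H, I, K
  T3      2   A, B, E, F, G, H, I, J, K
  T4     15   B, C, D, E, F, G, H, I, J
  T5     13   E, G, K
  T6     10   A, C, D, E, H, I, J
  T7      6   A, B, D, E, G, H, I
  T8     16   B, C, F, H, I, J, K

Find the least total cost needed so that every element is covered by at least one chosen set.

12

T3, T6 cover every element at cost 2 + 10 = 12.
Any cover uses at least 2 sets; among all covering selections none totals below 12.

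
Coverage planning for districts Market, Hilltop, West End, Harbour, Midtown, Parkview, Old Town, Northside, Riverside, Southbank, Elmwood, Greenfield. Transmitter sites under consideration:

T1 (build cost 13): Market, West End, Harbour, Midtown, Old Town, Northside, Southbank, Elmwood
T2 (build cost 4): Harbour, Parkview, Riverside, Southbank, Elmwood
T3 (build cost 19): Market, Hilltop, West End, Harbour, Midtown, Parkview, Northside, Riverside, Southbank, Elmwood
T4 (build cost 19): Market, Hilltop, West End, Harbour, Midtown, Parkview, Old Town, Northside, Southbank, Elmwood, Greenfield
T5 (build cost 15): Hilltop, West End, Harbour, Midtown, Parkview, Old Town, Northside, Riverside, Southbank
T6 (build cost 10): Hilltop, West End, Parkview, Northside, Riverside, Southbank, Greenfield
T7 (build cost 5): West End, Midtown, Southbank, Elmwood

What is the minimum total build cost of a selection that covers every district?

T1, T6 cover every district at build cost 13 + 10 = 23.
Any cover uses at least 2 transmitter sites; among all covering selections none totals below 23.

23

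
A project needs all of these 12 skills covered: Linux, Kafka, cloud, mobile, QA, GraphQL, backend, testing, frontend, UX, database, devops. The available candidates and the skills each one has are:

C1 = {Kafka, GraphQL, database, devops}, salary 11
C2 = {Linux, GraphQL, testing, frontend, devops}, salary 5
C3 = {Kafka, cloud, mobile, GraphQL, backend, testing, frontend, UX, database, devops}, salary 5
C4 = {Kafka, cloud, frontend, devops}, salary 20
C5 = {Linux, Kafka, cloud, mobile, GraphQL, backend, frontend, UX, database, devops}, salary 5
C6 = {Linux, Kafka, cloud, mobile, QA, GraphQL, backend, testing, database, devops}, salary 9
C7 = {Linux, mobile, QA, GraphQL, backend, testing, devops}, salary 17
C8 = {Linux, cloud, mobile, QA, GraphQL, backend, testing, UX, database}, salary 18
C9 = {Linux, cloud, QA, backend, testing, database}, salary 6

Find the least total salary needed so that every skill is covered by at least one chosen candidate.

11

C3, C9 cover every skill at salary 5 + 6 = 11.
Any cover uses at least 2 candidates; among all covering selections none totals below 11.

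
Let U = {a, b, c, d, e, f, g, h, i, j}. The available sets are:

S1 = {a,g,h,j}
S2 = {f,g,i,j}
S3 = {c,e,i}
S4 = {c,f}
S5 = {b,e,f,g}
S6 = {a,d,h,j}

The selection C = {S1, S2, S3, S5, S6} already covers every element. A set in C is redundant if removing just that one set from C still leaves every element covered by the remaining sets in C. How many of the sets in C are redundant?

2

Drop S1: the rest still cover every element — redundant.
Drop S2: the rest still cover every element — redundant.
Drop S3: c uncovered — not redundant.
Drop S5: b uncovered — not redundant.
Drop S6: d uncovered — not redundant.
2 redundant: S1, S2.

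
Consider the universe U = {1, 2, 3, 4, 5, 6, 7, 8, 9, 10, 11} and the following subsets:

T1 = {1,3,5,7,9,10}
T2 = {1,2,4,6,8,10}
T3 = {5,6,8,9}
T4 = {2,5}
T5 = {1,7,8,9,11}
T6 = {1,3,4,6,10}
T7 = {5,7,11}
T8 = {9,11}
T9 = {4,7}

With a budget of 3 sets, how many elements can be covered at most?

Choosing T1, T2, T5 covers {1, 2, 3, 4, 5, 6, 7, 8, 9, 10, 11} — 11 elements.
That is all 11 elements.

11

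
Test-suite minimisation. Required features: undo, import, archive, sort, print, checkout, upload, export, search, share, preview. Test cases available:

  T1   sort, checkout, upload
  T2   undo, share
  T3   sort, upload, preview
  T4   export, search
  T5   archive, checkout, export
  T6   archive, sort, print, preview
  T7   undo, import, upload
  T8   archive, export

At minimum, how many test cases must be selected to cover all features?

5

T1, T2, T4, T6, T7 together cover {undo, import, archive, sort, print, checkout, upload, export, search, share, preview} — every feature.
No 4 of the 8 test cases cover everything (all 70 size-4 selections fall short), so 5 is minimum.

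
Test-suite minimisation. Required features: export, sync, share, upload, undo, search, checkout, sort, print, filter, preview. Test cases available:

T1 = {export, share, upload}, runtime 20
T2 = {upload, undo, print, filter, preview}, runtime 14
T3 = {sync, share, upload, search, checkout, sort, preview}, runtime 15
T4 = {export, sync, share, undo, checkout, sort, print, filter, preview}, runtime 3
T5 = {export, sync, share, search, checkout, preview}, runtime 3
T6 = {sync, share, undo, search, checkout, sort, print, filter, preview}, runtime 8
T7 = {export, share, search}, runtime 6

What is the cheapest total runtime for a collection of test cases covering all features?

T3, T4 cover every feature at runtime 15 + 3 = 18.
Any cover uses at least 2 test cases; among all covering selections none totals below 18.

18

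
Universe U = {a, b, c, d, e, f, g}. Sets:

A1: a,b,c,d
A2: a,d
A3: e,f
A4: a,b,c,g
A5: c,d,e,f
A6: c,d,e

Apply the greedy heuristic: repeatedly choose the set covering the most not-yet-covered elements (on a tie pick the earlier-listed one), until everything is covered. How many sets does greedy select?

3

Pick 1: A1 covers 4 new elements (a, b, c, d).
Pick 2: A3 covers 2 new elements (e, f).
Pick 3: A4 covers 1 new elements (g).
Greedy uses 3 sets. (The true minimum is 2.)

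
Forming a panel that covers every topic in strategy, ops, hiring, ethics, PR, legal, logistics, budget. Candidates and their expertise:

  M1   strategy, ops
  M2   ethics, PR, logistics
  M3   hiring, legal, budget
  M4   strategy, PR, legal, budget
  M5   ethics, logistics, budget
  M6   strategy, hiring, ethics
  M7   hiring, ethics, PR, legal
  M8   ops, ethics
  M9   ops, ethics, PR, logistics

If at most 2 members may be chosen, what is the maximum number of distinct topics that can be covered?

Choosing M3, M9 covers {ops, hiring, ethics, PR, legal, logistics, budget} — 7 topics.
No choice of 2 members does better; here strategy is left uncovered.

7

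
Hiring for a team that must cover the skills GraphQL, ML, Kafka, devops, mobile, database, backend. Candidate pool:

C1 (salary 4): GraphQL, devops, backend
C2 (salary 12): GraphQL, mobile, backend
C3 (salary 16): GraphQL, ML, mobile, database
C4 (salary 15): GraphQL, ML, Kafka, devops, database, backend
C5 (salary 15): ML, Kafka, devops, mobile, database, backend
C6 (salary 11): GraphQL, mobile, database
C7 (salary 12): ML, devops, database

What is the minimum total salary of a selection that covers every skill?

C1, C5 cover every skill at salary 4 + 15 = 19.
Any cover uses at least 2 candidates; among all covering selections none totals below 19.

19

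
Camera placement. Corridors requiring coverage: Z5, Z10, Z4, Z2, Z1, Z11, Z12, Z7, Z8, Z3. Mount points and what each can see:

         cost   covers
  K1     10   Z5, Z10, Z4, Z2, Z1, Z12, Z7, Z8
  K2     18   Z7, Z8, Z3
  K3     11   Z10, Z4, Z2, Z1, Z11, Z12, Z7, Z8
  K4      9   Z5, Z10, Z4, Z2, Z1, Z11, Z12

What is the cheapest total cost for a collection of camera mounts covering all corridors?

K2, K4 cover every corridor at cost 18 + 9 = 27.
Any cover uses at least 2 camera mounts; among all covering selections none totals below 27.
Greedy by coverage-per-cost would pick K1, K4, K2 for 37 — worse than the optimum 27.

27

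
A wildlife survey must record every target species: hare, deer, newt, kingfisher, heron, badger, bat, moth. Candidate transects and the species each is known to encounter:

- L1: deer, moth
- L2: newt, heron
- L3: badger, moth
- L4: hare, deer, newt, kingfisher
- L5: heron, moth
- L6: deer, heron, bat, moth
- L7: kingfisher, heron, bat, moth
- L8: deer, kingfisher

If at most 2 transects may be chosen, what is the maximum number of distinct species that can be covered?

Choosing L4, L6 covers {hare, deer, newt, kingfisher, heron, bat, moth} — 7 species.
No choice of 2 transects does better; here badger is left uncovered.

7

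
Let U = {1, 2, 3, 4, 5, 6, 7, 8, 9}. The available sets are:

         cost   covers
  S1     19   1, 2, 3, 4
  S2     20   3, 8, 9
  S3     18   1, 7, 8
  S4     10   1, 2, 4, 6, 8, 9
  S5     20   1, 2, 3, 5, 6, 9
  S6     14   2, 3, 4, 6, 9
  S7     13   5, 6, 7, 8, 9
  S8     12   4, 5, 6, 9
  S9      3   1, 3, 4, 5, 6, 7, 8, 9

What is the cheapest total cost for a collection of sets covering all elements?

S4, S9 cover every element at cost 10 + 3 = 13.
Any cover uses at least 2 sets; among all covering selections none totals below 13.

13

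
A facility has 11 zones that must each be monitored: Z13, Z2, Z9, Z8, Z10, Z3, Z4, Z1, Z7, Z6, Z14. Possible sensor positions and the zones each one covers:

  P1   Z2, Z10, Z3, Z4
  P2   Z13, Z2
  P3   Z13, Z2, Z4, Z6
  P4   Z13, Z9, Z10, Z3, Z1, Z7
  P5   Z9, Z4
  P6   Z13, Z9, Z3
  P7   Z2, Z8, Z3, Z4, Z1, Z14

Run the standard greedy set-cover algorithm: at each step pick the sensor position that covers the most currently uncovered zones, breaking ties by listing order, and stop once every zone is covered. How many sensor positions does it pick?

Pick 1: P4 covers 6 new zones (Z13, Z9, Z10, Z3, Z1, Z7).
Pick 2: P7 covers 4 new zones (Z2, Z8, Z4, Z14).
Pick 3: P3 covers 1 new zones (Z6).
Greedy uses 3 sensor positions.

3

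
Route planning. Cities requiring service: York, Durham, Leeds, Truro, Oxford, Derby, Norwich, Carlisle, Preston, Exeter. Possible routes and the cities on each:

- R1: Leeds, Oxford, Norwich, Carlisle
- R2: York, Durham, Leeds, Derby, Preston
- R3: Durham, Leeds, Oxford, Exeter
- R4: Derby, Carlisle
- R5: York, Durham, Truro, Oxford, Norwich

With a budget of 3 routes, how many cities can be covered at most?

9

Choosing R1, R2, R3 covers {York, Durham, Leeds, Oxford, Derby, Norwich, Carlisle, Preston, Exeter} — 9 cities.
No choice of 3 routes does better; here Truro is left uncovered.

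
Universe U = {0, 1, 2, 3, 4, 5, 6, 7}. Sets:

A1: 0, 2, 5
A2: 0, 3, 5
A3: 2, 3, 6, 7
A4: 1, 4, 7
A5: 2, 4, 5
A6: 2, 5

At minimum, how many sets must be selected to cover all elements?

3

A1, A3, A4 together cover {0, 1, 2, 3, 4, 5, 6, 7} — every element.
No 2 of the 6 sets cover everything (all 15 pairs fall short), so 3 is minimum.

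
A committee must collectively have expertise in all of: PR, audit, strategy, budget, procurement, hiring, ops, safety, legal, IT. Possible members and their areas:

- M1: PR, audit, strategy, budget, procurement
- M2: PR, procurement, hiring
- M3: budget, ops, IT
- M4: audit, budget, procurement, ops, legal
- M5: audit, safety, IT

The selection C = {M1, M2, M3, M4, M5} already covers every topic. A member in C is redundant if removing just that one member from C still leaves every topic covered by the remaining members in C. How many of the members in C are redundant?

Drop M1: strategy uncovered — not redundant.
Drop M2: hiring uncovered — not redundant.
Drop M3: the rest still cover every topic — redundant.
Drop M4: legal uncovered — not redundant.
Drop M5: safety uncovered — not redundant.
1 redundant: M3.

1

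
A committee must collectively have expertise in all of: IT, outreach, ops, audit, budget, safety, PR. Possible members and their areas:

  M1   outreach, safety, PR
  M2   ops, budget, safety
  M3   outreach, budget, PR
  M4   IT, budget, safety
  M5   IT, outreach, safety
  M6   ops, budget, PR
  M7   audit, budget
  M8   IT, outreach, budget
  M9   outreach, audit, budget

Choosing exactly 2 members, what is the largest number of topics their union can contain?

6

Choosing M5, M6 covers {IT, outreach, ops, budget, safety, PR} — 6 topics.
No choice of 2 members does better; here audit is left uncovered.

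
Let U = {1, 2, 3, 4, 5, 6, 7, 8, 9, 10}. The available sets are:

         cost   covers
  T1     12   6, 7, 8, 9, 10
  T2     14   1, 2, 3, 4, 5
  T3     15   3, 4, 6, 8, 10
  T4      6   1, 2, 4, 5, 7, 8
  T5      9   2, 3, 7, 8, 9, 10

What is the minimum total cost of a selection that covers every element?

26

T1, T2 cover every element at cost 12 + 14 = 26.
Any cover uses at least 2 sets; among all covering selections none totals below 26.
Greedy by coverage-per-cost would pick T4, T5, T1 for 27 — worse than the optimum 26.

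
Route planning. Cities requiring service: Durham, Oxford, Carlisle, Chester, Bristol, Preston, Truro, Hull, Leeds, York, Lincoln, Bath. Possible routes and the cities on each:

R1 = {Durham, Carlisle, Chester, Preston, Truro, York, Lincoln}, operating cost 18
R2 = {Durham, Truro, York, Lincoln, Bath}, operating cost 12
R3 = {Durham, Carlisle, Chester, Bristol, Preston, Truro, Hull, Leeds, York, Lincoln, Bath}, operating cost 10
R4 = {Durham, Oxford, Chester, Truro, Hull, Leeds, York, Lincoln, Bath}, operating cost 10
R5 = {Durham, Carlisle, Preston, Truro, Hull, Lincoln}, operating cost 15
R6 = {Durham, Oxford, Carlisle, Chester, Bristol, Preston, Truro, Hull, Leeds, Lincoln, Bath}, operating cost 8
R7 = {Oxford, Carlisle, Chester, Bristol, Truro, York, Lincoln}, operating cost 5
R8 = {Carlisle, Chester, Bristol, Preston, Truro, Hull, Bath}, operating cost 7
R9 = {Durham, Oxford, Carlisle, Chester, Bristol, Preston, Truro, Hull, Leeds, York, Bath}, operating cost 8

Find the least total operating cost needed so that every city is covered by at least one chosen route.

R6, R7 cover every city at operating cost 8 + 5 = 13.
Any cover uses at least 2 routes; among all covering selections none totals below 13.

13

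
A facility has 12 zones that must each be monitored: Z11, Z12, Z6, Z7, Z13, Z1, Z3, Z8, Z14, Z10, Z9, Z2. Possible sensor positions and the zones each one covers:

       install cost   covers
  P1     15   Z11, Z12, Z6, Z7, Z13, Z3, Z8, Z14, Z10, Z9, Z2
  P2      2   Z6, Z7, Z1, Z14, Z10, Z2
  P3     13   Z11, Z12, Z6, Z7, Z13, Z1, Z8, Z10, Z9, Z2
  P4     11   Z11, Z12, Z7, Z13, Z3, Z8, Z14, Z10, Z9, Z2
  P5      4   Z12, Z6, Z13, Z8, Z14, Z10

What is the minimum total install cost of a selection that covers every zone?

13

P2, P4 cover every zone at install cost 2 + 11 = 13.
Any cover uses at least 2 sensor positions; among all covering selections none totals below 13.
Greedy by coverage-per-install cost would pick P2, P5, P4 for 17 — worse than the optimum 13.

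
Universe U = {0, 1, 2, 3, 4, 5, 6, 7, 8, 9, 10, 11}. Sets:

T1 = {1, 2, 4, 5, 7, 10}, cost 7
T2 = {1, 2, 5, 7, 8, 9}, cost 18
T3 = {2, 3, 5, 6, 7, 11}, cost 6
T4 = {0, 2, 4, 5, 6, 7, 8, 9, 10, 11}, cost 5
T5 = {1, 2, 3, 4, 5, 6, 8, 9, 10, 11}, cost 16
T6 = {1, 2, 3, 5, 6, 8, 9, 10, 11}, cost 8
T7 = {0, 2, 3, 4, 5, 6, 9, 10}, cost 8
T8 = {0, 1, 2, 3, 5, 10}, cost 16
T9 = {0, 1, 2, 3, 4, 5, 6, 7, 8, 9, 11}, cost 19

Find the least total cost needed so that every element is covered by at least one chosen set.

T4, T6 cover every element at cost 5 + 8 = 13.
Any cover uses at least 2 sets; among all covering selections none totals below 13.

13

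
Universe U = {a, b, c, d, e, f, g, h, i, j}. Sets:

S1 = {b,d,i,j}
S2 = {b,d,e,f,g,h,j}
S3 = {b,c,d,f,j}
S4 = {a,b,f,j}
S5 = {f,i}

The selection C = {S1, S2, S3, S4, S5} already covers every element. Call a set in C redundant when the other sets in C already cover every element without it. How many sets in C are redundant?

2

Drop S1: the rest still cover every element — redundant.
Drop S2: e, g, h uncovered — not redundant.
Drop S3: c uncovered — not redundant.
Drop S4: a uncovered — not redundant.
Drop S5: the rest still cover every element — redundant.
2 redundant: S1, S5.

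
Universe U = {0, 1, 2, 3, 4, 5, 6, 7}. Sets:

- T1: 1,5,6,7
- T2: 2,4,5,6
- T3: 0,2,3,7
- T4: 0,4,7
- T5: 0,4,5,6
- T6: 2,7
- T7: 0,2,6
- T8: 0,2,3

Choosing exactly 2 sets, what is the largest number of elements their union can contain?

7

Choosing T1, T3 covers {0, 1, 2, 3, 5, 6, 7} — 7 elements.
No choice of 2 sets does better; here 4 is left uncovered.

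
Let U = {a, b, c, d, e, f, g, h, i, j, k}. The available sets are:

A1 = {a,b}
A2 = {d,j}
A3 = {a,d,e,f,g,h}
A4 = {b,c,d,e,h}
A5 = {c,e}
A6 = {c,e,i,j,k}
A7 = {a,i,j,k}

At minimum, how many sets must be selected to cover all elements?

A1, A3, A6 together cover {a, b, c, d, e, f, g, h, i, j, k} — every element.
No 2 of the 7 sets cover everything (all 21 pairs fall short), so 3 is minimum.

3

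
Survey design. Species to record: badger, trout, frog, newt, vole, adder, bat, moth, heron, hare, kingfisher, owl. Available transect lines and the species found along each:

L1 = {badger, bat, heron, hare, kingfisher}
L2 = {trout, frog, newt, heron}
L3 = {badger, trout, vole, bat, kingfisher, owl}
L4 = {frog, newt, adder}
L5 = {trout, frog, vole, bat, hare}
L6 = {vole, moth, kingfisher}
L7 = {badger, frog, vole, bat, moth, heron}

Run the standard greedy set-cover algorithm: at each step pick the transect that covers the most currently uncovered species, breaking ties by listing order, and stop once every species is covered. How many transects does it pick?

5

Pick 1: L3 covers 6 new species (badger, trout, vole, bat, kingfisher, owl).
Pick 2: L2 covers 3 new species (frog, newt, heron).
Pick 3: L1 covers 1 new species (hare).
Pick 4: L4 covers 1 new species (adder).
Pick 5: L6 covers 1 new species (moth).
Greedy uses 5 transects. (The true minimum is 4.)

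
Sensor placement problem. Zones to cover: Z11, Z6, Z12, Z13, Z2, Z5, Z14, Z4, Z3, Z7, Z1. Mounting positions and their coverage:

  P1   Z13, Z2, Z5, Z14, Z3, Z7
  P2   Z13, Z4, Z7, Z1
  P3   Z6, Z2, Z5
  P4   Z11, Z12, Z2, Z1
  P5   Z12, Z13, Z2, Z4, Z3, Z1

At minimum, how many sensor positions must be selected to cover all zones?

4

P1, P2, P3, P4 together cover {Z11, Z6, Z12, Z13, Z2, Z5, Z14, Z4, Z3, Z7, Z1} — every zone.
No 3 of the 5 sensor positions cover everything (all 10 triples fall short), so 4 is minimum.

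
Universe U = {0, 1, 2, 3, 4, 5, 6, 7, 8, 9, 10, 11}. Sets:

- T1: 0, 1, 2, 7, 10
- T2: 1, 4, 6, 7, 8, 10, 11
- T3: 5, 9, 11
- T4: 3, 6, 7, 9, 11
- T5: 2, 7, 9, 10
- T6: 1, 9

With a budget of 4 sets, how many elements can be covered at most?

Choosing T1, T2, T3, T4 covers {0, 1, 2, 3, 4, 5, 6, 7, 8, 9, 10, 11} — 12 elements.
That is all 12 elements.

12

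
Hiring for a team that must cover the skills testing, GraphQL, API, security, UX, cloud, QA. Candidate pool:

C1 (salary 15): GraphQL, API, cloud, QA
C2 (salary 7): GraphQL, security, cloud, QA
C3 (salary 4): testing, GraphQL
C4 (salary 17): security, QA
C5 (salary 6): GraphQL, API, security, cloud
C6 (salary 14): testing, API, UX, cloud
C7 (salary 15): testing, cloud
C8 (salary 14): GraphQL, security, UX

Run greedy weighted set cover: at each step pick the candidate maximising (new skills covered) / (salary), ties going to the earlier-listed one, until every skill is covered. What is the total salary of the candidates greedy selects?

Pick 1: C5 adds 4 new (GraphQL, API, security, cloud) at salary 6 (ratio 4/6).
Pick 2: C3 adds 1 new (testing) at salary 4 (ratio 1/4).
Pick 3: C2 adds 1 new (QA) at salary 7 (ratio 1/7).
Pick 4: C6 adds 1 new (UX) at salary 14 (ratio 1/14).
Greedy total salary: 6 + 4 + 7 + 14 = 31. (The true optimum is 21, so greedy overshoots here.)

31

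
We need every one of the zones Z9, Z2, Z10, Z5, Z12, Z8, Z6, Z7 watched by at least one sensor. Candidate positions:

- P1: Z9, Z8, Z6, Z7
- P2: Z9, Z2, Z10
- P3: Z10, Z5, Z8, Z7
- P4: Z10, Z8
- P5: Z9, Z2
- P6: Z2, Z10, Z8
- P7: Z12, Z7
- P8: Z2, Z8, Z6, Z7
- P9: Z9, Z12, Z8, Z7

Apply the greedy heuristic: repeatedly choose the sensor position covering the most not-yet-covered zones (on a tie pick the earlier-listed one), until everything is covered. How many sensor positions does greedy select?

4

Pick 1: P1 covers 4 new zones (Z9, Z8, Z6, Z7).
Pick 2: P2 covers 2 new zones (Z2, Z10).
Pick 3: P3 covers 1 new zones (Z5).
Pick 4: P7 covers 1 new zones (Z12).
Greedy uses 4 sensor positions. (The true minimum is 3.)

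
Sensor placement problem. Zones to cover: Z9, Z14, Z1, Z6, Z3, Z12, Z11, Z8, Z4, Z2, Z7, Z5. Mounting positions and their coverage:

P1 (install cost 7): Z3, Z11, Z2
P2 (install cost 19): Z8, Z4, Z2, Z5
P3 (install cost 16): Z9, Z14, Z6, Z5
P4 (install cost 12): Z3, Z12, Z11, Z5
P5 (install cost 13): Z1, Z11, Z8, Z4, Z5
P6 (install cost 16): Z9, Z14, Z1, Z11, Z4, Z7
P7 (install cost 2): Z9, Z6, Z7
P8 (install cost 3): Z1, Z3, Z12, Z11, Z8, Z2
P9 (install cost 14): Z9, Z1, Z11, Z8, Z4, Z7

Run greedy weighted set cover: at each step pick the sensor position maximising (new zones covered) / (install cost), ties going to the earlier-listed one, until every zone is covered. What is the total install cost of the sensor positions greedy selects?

34

Pick 1: P8 adds 6 new (Z1, Z3, Z12, Z11, Z8, Z2) at install cost 3 (ratio 6/3).
Pick 2: P7 adds 3 new (Z9, Z6, Z7) at install cost 2 (ratio 3/2).
Pick 3: P5 adds 2 new (Z4, Z5) at install cost 13 (ratio 2/13).
Pick 4: P3 adds 1 new (Z14) at install cost 16 (ratio 1/16).
Greedy total install cost: 3 + 2 + 13 + 16 = 34. (The true optimum is 33, so greedy overshoots here.)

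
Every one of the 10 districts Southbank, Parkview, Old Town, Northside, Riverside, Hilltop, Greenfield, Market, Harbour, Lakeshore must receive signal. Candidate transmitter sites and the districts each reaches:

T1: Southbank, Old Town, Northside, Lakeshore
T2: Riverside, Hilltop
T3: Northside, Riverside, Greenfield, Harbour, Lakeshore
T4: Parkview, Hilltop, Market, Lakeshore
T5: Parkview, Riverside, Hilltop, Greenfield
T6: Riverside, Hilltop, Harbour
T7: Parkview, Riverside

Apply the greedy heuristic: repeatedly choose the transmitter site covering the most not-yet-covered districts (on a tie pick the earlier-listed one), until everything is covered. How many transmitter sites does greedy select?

3

Pick 1: T3 covers 5 new districts (Northside, Riverside, Greenfield, Harbour, Lakeshore).
Pick 2: T4 covers 3 new districts (Parkview, Hilltop, Market).
Pick 3: T1 covers 2 new districts (Southbank, Old Town).
Greedy uses 3 transmitter sites.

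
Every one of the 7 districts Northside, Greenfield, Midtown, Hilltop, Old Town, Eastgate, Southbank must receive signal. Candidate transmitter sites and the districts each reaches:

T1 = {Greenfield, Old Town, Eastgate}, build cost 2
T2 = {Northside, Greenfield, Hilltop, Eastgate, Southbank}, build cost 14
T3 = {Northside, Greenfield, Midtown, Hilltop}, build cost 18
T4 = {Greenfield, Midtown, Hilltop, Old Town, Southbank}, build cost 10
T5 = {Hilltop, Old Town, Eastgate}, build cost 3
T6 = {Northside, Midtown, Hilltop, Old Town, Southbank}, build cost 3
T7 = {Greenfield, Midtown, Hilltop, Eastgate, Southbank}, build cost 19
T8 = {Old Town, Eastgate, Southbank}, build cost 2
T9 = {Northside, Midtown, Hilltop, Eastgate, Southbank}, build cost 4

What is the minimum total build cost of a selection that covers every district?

5

T1, T6 cover every district at build cost 2 + 3 = 5.
Any cover uses at least 2 transmitter sites; among all covering selections none totals below 5.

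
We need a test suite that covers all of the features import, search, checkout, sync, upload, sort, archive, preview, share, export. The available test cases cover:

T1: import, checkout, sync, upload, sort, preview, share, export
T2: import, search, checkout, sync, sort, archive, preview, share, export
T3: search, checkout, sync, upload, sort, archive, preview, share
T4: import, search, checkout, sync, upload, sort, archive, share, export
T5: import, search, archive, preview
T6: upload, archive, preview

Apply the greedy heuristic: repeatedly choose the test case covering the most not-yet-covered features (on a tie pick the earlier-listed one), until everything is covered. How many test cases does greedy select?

Pick 1: T2 covers 9 new features (import, search, checkout, sync, sort, archive, preview, share, export).
Pick 2: T1 covers 1 new features (upload).
Greedy uses 2 test cases.

2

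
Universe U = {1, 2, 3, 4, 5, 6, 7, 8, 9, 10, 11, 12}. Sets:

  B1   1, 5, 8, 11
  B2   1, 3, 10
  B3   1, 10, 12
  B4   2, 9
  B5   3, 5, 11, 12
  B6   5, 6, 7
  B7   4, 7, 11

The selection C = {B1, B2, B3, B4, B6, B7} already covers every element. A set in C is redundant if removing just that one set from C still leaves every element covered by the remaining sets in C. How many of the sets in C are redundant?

0

Drop B1: 8 uncovered — not redundant.
Drop B2: 3 uncovered — not redundant.
Drop B3: 12 uncovered — not redundant.
Drop B4: 2, 9 uncovered — not redundant.
Drop B6: 6 uncovered — not redundant.
Drop B7: 4 uncovered — not redundant.
None of the sets in C is redundant.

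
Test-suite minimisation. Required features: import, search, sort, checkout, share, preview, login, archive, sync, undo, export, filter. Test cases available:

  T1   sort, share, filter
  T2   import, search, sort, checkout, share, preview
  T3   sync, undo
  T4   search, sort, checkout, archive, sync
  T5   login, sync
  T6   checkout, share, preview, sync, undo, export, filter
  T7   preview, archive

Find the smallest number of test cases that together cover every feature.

T2, T4, T5, T6 together cover {import, search, sort, checkout, share, preview, login, archive, sync, undo, export, filter} — every feature.
No 3 of the 7 test cases cover everything (all 35 triples fall short), so 4 is minimum.

4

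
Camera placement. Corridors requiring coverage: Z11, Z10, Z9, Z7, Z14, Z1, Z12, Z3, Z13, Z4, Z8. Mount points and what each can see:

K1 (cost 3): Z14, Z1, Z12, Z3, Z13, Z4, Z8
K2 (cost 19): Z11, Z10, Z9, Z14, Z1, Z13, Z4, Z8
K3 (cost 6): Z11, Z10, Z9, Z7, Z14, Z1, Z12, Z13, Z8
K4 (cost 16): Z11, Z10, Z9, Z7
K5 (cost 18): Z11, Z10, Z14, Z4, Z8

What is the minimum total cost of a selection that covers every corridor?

9

K1, K3 cover every corridor at cost 3 + 6 = 9.
Any cover uses at least 2 camera mounts; among all covering selections none totals below 9.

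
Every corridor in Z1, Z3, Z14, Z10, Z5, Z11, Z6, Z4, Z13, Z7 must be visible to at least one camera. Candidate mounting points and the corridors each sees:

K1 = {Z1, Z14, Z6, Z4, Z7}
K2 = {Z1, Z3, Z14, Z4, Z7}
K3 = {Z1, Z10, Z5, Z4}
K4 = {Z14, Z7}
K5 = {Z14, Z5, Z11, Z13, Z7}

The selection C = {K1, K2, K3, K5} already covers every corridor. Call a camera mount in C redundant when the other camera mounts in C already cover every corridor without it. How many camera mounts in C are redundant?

0

Drop K1: Z6 uncovered — not redundant.
Drop K2: Z3 uncovered — not redundant.
Drop K3: Z10 uncovered — not redundant.
Drop K5: Z11, Z13 uncovered — not redundant.
None of the camera mounts in C is redundant.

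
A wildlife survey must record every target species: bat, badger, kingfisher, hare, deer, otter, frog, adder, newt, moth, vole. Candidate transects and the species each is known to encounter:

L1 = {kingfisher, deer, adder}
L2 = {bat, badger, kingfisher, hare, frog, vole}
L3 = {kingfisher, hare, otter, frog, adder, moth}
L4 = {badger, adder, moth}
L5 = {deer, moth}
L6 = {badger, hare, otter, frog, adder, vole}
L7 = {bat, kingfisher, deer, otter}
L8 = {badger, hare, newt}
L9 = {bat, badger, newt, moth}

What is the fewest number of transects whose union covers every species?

3

L1, L6, L9 together cover {bat, badger, kingfisher, hare, deer, otter, frog, adder, newt, moth, vole} — every species.
No 2 of the 9 transects cover everything (all 36 pairs fall short), so 3 is minimum.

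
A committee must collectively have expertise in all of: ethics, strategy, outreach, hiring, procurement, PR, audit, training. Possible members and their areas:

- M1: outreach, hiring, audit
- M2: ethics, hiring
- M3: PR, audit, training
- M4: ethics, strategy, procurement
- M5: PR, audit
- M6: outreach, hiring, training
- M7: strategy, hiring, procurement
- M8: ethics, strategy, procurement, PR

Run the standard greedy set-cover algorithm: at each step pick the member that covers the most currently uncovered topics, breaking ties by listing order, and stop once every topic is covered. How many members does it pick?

3

Pick 1: M8 covers 4 new topics (ethics, strategy, procurement, PR).
Pick 2: M1 covers 3 new topics (outreach, hiring, audit).
Pick 3: M3 covers 1 new topics (training).
Greedy uses 3 members.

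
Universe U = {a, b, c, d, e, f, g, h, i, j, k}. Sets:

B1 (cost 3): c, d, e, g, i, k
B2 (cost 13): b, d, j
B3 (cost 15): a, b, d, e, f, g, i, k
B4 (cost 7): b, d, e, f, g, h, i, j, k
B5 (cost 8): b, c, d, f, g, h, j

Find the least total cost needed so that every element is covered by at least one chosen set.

B3, B5 cover every element at cost 15 + 8 = 23.
Any cover uses at least 2 sets; among all covering selections none totals below 23.
Greedy by coverage-per-cost would pick B1, B4, B3 for 25 — worse than the optimum 23.

23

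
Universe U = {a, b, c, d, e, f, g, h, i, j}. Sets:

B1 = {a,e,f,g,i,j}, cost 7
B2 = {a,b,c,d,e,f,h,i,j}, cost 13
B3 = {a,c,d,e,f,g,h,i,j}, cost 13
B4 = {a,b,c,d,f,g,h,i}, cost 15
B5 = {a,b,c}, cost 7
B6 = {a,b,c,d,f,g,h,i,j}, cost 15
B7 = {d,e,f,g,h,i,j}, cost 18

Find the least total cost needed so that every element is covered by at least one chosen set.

20

B1, B2 cover every element at cost 7 + 13 = 20.
Any cover uses at least 2 sets; among all covering selections none totals below 20.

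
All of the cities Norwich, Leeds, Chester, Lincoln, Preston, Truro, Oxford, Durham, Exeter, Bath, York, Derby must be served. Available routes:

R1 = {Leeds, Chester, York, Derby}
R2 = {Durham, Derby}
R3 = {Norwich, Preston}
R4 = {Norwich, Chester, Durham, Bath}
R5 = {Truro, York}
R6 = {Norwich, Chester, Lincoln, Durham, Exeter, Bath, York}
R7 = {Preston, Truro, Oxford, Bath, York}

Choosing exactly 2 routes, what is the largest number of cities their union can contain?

Choosing R6, R7 covers {Norwich, Chester, Lincoln, Preston, Truro, Oxford, Durham, Exeter, Bath, York} — 10 cities.
No choice of 2 routes does better; here Leeds, Derby are left uncovered.

10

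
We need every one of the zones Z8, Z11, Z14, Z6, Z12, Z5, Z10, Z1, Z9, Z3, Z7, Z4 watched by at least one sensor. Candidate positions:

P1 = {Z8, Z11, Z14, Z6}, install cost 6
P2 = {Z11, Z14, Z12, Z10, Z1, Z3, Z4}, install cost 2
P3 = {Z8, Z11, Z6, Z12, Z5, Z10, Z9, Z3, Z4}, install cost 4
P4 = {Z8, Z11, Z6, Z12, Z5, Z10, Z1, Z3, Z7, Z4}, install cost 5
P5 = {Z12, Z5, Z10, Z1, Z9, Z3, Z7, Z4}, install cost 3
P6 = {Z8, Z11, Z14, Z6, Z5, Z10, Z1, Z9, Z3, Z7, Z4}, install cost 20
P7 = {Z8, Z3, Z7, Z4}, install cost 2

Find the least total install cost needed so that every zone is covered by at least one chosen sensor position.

8

P2, P3, P7 cover every zone at install cost 2 + 4 + 2 = 8.
Any cover uses at least 2 sensor positions; among all covering selections none totals below 8.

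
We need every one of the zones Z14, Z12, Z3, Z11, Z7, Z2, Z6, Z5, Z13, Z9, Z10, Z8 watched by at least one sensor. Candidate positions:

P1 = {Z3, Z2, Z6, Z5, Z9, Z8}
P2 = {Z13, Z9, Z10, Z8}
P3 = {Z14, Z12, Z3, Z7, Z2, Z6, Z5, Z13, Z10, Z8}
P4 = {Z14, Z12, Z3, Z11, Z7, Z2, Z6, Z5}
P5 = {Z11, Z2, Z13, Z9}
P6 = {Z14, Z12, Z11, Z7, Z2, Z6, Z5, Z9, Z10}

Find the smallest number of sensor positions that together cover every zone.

2

P2, P4 together cover {Z14, Z12, Z3, Z11, Z7, Z2, Z6, Z5, Z13, Z9, Z10, Z8} — every zone.
No single sensor position contains all 12 zones, so 2 is optimal.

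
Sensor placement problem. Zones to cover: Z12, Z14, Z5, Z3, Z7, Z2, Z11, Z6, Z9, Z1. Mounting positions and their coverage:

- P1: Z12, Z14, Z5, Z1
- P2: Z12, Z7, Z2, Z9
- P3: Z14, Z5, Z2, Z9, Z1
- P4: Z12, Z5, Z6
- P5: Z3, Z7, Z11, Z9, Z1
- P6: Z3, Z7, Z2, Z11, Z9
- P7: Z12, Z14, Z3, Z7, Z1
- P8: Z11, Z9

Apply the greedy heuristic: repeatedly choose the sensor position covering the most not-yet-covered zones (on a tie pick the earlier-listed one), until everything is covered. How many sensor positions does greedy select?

3

Pick 1: P3 covers 5 new zones (Z14, Z5, Z2, Z9, Z1).
Pick 2: P5 covers 3 new zones (Z3, Z7, Z11).
Pick 3: P4 covers 2 new zones (Z12, Z6).
Greedy uses 3 sensor positions.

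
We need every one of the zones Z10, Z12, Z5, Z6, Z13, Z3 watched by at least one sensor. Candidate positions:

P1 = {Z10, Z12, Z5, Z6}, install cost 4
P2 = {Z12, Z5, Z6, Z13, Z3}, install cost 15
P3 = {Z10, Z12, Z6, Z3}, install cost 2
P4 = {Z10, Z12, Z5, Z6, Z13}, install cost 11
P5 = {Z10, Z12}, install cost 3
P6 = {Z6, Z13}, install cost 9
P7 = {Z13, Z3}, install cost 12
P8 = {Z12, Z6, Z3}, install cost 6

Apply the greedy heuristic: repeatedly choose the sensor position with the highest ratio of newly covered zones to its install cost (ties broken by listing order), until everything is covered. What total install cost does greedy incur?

15

Pick 1: P3 adds 4 new (Z10, Z12, Z6, Z3) at install cost 2 (ratio 4/2).
Pick 2: P1 adds 1 new (Z5) at install cost 4 (ratio 1/4).
Pick 3: P6 adds 1 new (Z13) at install cost 9 (ratio 1/9).
Greedy total install cost: 2 + 4 + 9 = 15. (The true optimum is 13, so greedy overshoots here.)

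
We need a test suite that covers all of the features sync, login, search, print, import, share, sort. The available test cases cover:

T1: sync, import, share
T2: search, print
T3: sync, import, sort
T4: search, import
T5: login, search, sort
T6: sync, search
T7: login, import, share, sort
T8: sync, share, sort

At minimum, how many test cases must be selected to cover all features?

T1, T2, T5 together cover {sync, login, search, print, import, share, sort} — every feature.
No 2 of the 8 test cases cover everything (all 28 pairs fall short), so 3 is minimum.

3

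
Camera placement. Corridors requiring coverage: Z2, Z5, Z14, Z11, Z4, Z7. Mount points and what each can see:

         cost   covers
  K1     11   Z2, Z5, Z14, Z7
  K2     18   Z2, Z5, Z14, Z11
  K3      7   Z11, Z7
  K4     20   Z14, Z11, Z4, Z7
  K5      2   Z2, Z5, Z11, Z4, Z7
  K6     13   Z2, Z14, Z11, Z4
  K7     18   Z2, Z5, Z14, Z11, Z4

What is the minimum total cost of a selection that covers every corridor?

13

K1, K5 cover every corridor at cost 11 + 2 = 13.
Any cover uses at least 2 camera mounts; among all covering selections none totals below 13.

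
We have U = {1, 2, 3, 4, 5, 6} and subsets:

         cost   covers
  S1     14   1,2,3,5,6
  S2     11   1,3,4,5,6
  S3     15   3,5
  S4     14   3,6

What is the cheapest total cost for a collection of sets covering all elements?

25

S1, S2 cover every element at cost 14 + 11 = 25.
Any cover uses at least 2 sets; among all covering selections none totals below 25.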